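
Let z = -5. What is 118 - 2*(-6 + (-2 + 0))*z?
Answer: 38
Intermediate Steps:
118 - 2*(-6 + (-2 + 0))*z = 118 - 2*(-6 + (-2 + 0))*(-5) = 118 - 2*(-6 - 2)*(-5) = 118 - (-16)*(-5) = 118 - 2*40 = 118 - 80 = 38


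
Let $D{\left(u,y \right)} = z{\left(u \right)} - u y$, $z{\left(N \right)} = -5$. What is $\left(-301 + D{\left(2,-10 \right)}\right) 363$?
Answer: $-103818$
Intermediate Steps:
$D{\left(u,y \right)} = -5 - u y$
$\left(-301 + D{\left(2,-10 \right)}\right) 363 = \left(-301 - \left(5 + 2 \left(-10\right)\right)\right) 363 = \left(-301 + \left(-5 + 20\right)\right) 363 = \left(-301 + 15\right) 363 = \left(-286\right) 363 = -103818$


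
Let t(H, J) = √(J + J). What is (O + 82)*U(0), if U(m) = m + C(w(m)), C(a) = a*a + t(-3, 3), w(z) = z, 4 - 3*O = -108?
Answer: 358*√6/3 ≈ 292.31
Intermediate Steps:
O = 112/3 (O = 4/3 - ⅓*(-108) = 4/3 + 36 = 112/3 ≈ 37.333)
t(H, J) = √2*√J (t(H, J) = √(2*J) = √2*√J)
C(a) = √6 + a² (C(a) = a*a + √2*√3 = a² + √6 = √6 + a²)
U(m) = m + √6 + m² (U(m) = m + (√6 + m²) = m + √6 + m²)
(O + 82)*U(0) = (112/3 + 82)*(0 + √6 + 0²) = 358*(0 + √6 + 0)/3 = 358*√6/3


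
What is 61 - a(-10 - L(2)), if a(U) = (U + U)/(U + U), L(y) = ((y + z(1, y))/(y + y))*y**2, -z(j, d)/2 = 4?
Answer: 60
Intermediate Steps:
z(j, d) = -8 (z(j, d) = -2*4 = -8)
L(y) = y*(-8 + y)/2 (L(y) = ((y - 8)/(y + y))*y**2 = ((-8 + y)/((2*y)))*y**2 = ((-8 + y)*(1/(2*y)))*y**2 = ((-8 + y)/(2*y))*y**2 = y*(-8 + y)/2)
a(U) = 1 (a(U) = (2*U)/((2*U)) = (2*U)*(1/(2*U)) = 1)
61 - a(-10 - L(2)) = 61 - 1*1 = 61 - 1 = 60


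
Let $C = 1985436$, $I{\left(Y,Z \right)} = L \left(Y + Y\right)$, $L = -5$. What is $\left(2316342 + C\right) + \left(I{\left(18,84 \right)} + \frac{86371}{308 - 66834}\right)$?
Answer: $\frac{286168022177}{66526} \approx 4.3016 \cdot 10^{6}$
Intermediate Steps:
$I{\left(Y,Z \right)} = - 10 Y$ ($I{\left(Y,Z \right)} = - 5 \left(Y + Y\right) = - 5 \cdot 2 Y = - 10 Y$)
$\left(2316342 + C\right) + \left(I{\left(18,84 \right)} + \frac{86371}{308 - 66834}\right) = \left(2316342 + 1985436\right) + \left(\left(-10\right) 18 + \frac{86371}{308 - 66834}\right) = 4301778 - \left(180 - \frac{86371}{308 - 66834}\right) = 4301778 - \left(180 - \frac{86371}{-66526}\right) = 4301778 + \left(-180 + 86371 \left(- \frac{1}{66526}\right)\right) = 4301778 - \frac{12061051}{66526} = \frac{286168022177}{66526}$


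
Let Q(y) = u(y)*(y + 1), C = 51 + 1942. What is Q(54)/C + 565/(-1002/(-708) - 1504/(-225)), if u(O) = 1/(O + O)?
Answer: 3228833260585/46287576468 ≈ 69.756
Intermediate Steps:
C = 1993
u(O) = 1/(2*O)
Q(y) = (1 + y)/(2*y) (Q(y) = (1/(2*y))*(y + 1) = (1/(2*y))*(1 + y) = (1 + y)/(2*y))
Q(54)/C + 565/(-1002/(-708) - 1504/(-225)) = ((½)*(1 + 54)/54)/1993 + 565/(-1002/(-708) - 1504/(-225)) = ((½)*(1/54)*55)*(1/1993) + 565/(-1002*(-1/708) - 1504*(-1/225)) = (55/108)*(1/1993) + 565/(167/118 + 1504/225) = 55/215244 + 565/(215047/26550) = 55/215244 + 565*(26550/215047) = 55/215244 + 15000750/215047 = 3228833260585/46287576468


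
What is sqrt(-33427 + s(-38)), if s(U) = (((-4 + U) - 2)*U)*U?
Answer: I*sqrt(96963) ≈ 311.39*I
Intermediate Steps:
s(U) = U**2*(-6 + U) (s(U) = ((-6 + U)*U)*U = (U*(-6 + U))*U = U**2*(-6 + U))
sqrt(-33427 + s(-38)) = sqrt(-33427 + (-38)**2*(-6 - 38)) = sqrt(-33427 + 1444*(-44)) = sqrt(-33427 - 63536) = sqrt(-96963) = I*sqrt(96963)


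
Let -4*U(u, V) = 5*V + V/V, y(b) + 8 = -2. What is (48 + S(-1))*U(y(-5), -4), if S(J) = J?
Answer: 893/4 ≈ 223.25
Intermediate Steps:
y(b) = -10 (y(b) = -8 - 2 = -10)
U(u, V) = -1/4 - 5*V/4 (U(u, V) = -(5*V + V/V)/4 = -(5*V + 1)/4 = -(1 + 5*V)/4 = -1/4 - 5*V/4)
(48 + S(-1))*U(y(-5), -4) = (48 - 1)*(-1/4 - 5/4*(-4)) = 47*(-1/4 + 5) = 47*(19/4) = 893/4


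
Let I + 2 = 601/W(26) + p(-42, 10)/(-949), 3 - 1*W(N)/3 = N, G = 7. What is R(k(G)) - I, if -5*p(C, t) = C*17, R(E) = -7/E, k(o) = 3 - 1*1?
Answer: 4819807/654810 ≈ 7.3606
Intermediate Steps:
W(N) = 9 - 3*N
k(o) = 2 (k(o) = 3 - 1 = 2)
p(C, t) = -17*C/5 (p(C, t) = -C*17/5 = -17*C/5)
I = -3555821/327405 (I = -2 + (601/(9 - 3*26) - 17/5*(-42)/(-949)) = -2 + (601/(9 - 78) + (714/5)*(-1/949)) = -2 + (601/(-69) - 714/4745) = -2 + (601*(-1/69) - 714/4745) = -2 + (-601/69 - 714/4745) = -2 - 2901011/327405 = -3555821/327405 ≈ -10.861)
R(k(G)) - I = -7/2 - 1*(-3555821/327405) = -7*½ + 3555821/327405 = -7/2 + 3555821/327405 = 4819807/654810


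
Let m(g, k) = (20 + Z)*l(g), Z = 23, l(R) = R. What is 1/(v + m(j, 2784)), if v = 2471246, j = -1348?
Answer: 1/2413282 ≈ 4.1437e-7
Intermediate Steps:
m(g, k) = 43*g (m(g, k) = (20 + 23)*g = 43*g)
1/(v + m(j, 2784)) = 1/(2471246 + 43*(-1348)) = 1/(2471246 - 57964) = 1/2413282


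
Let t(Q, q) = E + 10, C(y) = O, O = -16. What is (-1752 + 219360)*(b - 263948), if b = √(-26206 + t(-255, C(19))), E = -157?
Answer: -57437196384 + 4134552*I*√73 ≈ -5.7437e+10 + 3.5326e+7*I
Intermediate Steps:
C(y) = -16
t(Q, q) = -147 (t(Q, q) = -157 + 10 = -147)
b = 19*I*√73 (b = √(-26206 - 147) = √(-26353) = 19*I*√73 ≈ 162.34*I)
(-1752 + 219360)*(b - 263948) = (-1752 + 219360)*(19*I*√73 - 263948) = 217608*(-263948 + 19*I*√73) = -57437196384 + 4134552*I*√73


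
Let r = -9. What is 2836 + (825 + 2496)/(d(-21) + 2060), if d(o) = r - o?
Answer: 5879513/2072 ≈ 2837.6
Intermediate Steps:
d(o) = -9 - o
2836 + (825 + 2496)/(d(-21) + 2060) = 2836 + (825 + 2496)/((-9 - 1*(-21)) + 2060) = 2836 + 3321/((-9 + 21) + 2060) = 2836 + 3321/(12 + 2060) = 2836 + 3321/2072 = 5879513/2072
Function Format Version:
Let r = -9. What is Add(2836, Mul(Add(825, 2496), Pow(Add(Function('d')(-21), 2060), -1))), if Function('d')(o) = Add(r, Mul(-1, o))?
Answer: Rational(5879513, 2072) ≈ 2837.6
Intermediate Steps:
Function('d')(o) = Add(-9, Mul(-1, o))
Add(2836, Mul(Add(825, 2496), Pow(Add(Function('d')(-21), 2060), -1))) = Add(2836, Mul(Add(825, 2496), Pow(Add(Add(-9, Mul(-1, -21)), 2060), -1))) = Add(2836, Mul(3321, Pow(Add(Add(-9, 21), 2060), -1))) = Add(2836, Mul(3321, Pow(Add(12, 2060), -1))) = Add(2836, Mul(3321, Pow(2072, -1))) = Add(2836, Mul(3321, Rational(1, 2072))) = Add(2836, Rational(3321, 2072)) = Rational(5879513, 2072)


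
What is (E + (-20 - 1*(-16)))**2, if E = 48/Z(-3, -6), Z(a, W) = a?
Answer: 400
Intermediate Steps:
E = -16 (E = 48/(-3) = 48*(-1/3) = -16)
(E + (-20 - 1*(-16)))**2 = (-16 + (-20 - 1*(-16)))**2 = (-16 + (-20 + 16))**2 = (-16 - 4)**2 = (-20)**2 = 400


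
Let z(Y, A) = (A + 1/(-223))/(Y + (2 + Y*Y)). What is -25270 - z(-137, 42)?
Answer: -105006512505/4155382 ≈ -25270.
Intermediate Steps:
z(Y, A) = (-1/223 + A)/(2 + Y + Y**2) (z(Y, A) = (A - 1/223)/(Y + (2 + Y**2)) = (-1/223 + A)/(2 + Y + Y**2))
-25270 - z(-137, 42) = -25270 - (-1/223 + 42)/(2 - 137 + (-137)**2) = -25270 - 9365/((2 - 137 + 18769)*223) = -25270 - 9365/(18634*223) = -25270 - 1*9365/4155382 = -25270 - 9365/4155382 = -105006512505/4155382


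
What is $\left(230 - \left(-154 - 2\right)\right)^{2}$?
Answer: $148996$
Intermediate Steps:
$\left(230 - \left(-154 - 2\right)\right)^{2} = \left(230 - -156\right)^{2} = \left(230 + 156\right)^{2} = 386^{2} = 148996$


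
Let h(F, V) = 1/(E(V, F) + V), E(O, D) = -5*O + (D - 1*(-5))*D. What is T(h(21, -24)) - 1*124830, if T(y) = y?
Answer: -80140859/642 ≈ -1.2483e+5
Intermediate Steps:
E(O, D) = -5*O + D*(5 + D) (E(O, D) = -5*O + (D + 5)*D = -5*O + (5 + D)*D = -5*O + D*(5 + D))
h(F, V) = 1/(F² - 4*V + 5*F) (h(F, V) = 1/((F² - 5*V + 5*F) + V) = 1/(F² - 4*V + 5*F))
T(h(21, -24)) - 1*124830 = 1/(21² - 4*(-24) + 5*21) - 1*124830 = 1/(441 + 96 + 105) - 124830 = 1/642 - 124830 = -80140859/642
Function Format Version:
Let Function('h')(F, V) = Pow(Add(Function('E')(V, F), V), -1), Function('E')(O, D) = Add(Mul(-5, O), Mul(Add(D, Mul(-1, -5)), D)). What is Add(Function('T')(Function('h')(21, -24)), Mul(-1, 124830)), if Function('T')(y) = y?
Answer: Rational(-80140859, 642) ≈ -1.2483e+5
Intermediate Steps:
Function('E')(O, D) = Add(Mul(-5, O), Mul(D, Add(5, D))) (Function('E')(O, D) = Add(Mul(-5, O), Mul(Add(D, 5), D)) = Add(Mul(-5, O), Mul(Add(5, D), D)) = Add(Mul(-5, O), Mul(D, Add(5, D))))
Function('h')(F, V) = Pow(Add(Pow(F, 2), Mul(-4, V), Mul(5, F)), -1) (Function('h')(F, V) = Pow(Add(Add(Pow(F, 2), Mul(-5, V), Mul(5, F)), V), -1) = Pow(Add(Pow(F, 2), Mul(-4, V), Mul(5, F)), -1))
Add(Function('T')(Function('h')(21, -24)), Mul(-1, 124830)) = Add(Pow(Add(Pow(21, 2), Mul(-4, -24), Mul(5, 21)), -1), Mul(-1, 124830)) = Add(Pow(Add(441, 96, 105), -1), -124830) = Add(Pow(642, -1), -124830) = Add(Rational(1, 642), -124830) = Rational(-80140859, 642)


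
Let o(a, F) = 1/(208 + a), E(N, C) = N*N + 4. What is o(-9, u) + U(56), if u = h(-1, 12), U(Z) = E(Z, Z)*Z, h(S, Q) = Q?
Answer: 34992161/199 ≈ 1.7584e+5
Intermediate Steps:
E(N, C) = 4 + N² (E(N, C) = N² + 4 = 4 + N²)
U(Z) = Z*(4 + Z²) (U(Z) = (4 + Z²)*Z = Z*(4 + Z²))
u = 12
o(-9, u) + U(56) = 1/(208 - 9) + 56*(4 + 56²) = 1/199 + 56*(4 + 3136) = 1/199 + 56*3140 = 1/199 + 175840 = 34992161/199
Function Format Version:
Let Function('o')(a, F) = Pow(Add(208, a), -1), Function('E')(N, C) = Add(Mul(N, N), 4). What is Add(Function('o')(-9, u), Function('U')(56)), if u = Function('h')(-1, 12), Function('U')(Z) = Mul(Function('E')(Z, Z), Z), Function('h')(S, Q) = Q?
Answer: Rational(34992161, 199) ≈ 1.7584e+5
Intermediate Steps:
Function('E')(N, C) = Add(4, Pow(N, 2)) (Function('E')(N, C) = Add(Pow(N, 2), 4) = Add(4, Pow(N, 2)))
Function('U')(Z) = Mul(Z, Add(4, Pow(Z, 2))) (Function('U')(Z) = Mul(Add(4, Pow(Z, 2)), Z) = Mul(Z, Add(4, Pow(Z, 2))))
u = 12
Add(Function('o')(-9, u), Function('U')(56)) = Add(Pow(Add(208, -9), -1), Mul(56, Add(4, Pow(56, 2)))) = Add(Pow(199, -1), Mul(56, Add(4, 3136))) = Add(Rational(1, 199), Mul(56, 3140)) = Add(Rational(1, 199), 175840) = Rational(34992161, 199)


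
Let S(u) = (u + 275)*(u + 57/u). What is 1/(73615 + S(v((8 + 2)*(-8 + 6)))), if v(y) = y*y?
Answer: 16/5499379 ≈ 2.9094e-6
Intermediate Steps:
v(y) = y²
S(u) = (275 + u)*(u + 57/u)
1/(73615 + S(v((8 + 2)*(-8 + 6)))) = 1/(73615 + (57 + (((8 + 2)*(-8 + 6))²)² + 275*((8 + 2)*(-8 + 6))² + 15675/(((8 + 2)*(-8 + 6))²))) = 1/(73615 + (57 + ((10*(-2))²)² + 275*(10*(-2))² + 15675/((10*(-2))²))) = 1/(73615 + (57 + ((-20)²)² + 275*(-20)² + 15675/((-20)²))) = 1/(73615 + (57 + 400² + 275*400 + 15675/400)) = 1/(73615 + (57 + 160000 + 110000 + 15675*(1/400))) = 1/(73615 + (57 + 160000 + 110000 + 627/16)) = 1/(73615 + 4321539/16) = 1/(5499379/16) = 16/5499379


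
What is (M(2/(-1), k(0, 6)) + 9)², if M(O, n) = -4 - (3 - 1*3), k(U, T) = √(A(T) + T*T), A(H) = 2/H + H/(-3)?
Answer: 25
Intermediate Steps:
A(H) = 2/H - H/3 (A(H) = 2/H + H*(-⅓) = 2/H - H/3)
k(U, T) = √(T² + 2/T - T/3) (k(U, T) = √((2/T - T/3) + T*T) = √((2/T - T/3) + T²) = √(T² + 2/T - T/3))
M(O, n) = -4 (M(O, n) = -4 - (3 - 3) = -4 - 1*0 = -4 + 0 = -4)
(M(2/(-1), k(0, 6)) + 9)² = (-4 + 9)² = 5² = 25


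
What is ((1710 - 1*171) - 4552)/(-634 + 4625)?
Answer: -3013/3991 ≈ -0.75495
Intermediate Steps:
((1710 - 1*171) - 4552)/(-634 + 4625) = ((1710 - 171) - 4552)/3991 = (1539 - 4552)*(1/3991) = -3013*1/3991 = -3013/3991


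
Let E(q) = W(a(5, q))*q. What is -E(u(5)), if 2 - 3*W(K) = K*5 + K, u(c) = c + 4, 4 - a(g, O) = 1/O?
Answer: 64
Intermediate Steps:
a(g, O) = 4 - 1/O
u(c) = 4 + c
W(K) = ⅔ - 2*K (W(K) = ⅔ - (K*5 + K)/3 = ⅔ - (5*K + K)/3 = ⅔ - 2*K)
E(q) = q*(-22/3 + 2/q) (E(q) = (⅔ - 2*(4 - 1/q))*q = (⅔ + (-8 + 2/q))*q = (-22/3 + 2/q)*q = q*(-22/3 + 2/q))
-E(u(5)) = -(2 - 22*(4 + 5)/3) = -(2 - 22/3*9) = -(2 - 66) = -1*(-64) = 64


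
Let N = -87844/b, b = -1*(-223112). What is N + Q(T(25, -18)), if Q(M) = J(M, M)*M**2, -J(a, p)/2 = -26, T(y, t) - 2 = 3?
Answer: 72489439/55778 ≈ 1299.6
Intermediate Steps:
T(y, t) = 5 (T(y, t) = 2 + 3 = 5)
J(a, p) = 52 (J(a, p) = -2*(-26) = 52)
b = 223112
N = -21961/55778 (N = -87844/223112 = -87844*1/223112 = -21961/55778 ≈ -0.39372)
Q(M) = 52*M**2
N + Q(T(25, -18)) = -21961/55778 + 52*5**2 = -21961/55778 + 52*25 = -21961/55778 + 1300 = 72489439/55778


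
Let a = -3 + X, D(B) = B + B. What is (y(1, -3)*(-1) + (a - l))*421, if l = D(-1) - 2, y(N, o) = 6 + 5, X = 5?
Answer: -2105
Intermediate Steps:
y(N, o) = 11
D(B) = 2*B
l = -4 (l = 2*(-1) - 2 = -2 - 2 = -4)
a = 2 (a = -3 + 5 = 2)
(y(1, -3)*(-1) + (a - l))*421 = (11*(-1) + (2 - 1*(-4)))*421 = (-11 + (2 + 4))*421 = (-11 + 6)*421 = -5*421 = -2105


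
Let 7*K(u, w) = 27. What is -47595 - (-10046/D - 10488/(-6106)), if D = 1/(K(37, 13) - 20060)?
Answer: -4306931991587/21371 ≈ -2.0153e+8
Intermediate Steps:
K(u, w) = 27/7 (K(u, w) = (⅐)*27 = 27/7)
D = -7/140393 (D = 1/(27/7 - 20060) = 1/(-140393/7) = -7/140393 ≈ -4.9860e-5)
-47595 - (-10046/D - 10488/(-6106)) = -47595 - (-10046/(-7/140393) - 10488/(-6106)) = -47595 - (-10046*(-140393/7) - 10488*(-1/6106)) = -47595 - (1410388078/7 + 5244/3053) = -47595 - 1*4305914838842/21371 = -47595 - 4305914838842/21371 = -4306931991587/21371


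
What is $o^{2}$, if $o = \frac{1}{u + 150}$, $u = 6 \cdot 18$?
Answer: $\frac{1}{66564} \approx 1.5023 \cdot 10^{-5}$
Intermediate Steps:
$u = 108$
$o = \frac{1}{258}$ ($o = \frac{1}{108 + 150} = \frac{1}{258} \approx 0.003876$)
$o^{2} = \left(\frac{1}{258}\right)^{2} = \frac{1}{66564}$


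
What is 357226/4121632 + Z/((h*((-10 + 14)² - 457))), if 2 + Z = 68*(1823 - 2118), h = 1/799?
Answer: 4719143878763/129831408 ≈ 36348.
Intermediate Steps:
h = 1/799 ≈ 0.0012516
Z = -20062 (Z = -2 + 68*(1823 - 2118) = -2 + 68*(-295) = -2 - 20060 = -20062)
357226/4121632 + Z/((h*((-10 + 14)² - 457))) = 357226/4121632 - 20062*799/((-10 + 14)² - 457) = 357226*(1/4121632) - 20062*799/(4² - 457) = 178613/2060816 - 20062*799/(16 - 457) = 178613/2060816 - 20062/((1/799)*(-441)) = 178613/2060816 - 20062/(-441/799) = 178613/2060816 - 20062*(-799/441) = 178613/2060816 + 2289934/63 = 4719143878763/129831408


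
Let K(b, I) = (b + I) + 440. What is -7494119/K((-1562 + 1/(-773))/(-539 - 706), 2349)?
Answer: -7212227713815/2685299192 ≈ -2685.8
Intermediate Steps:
K(b, I) = 440 + I + b (K(b, I) = (I + b) + 440 = 440 + I + b)
-7494119/K((-1562 + 1/(-773))/(-539 - 706), 2349) = -7494119/(440 + 2349 + (-1562 + 1/(-773))/(-539 - 706)) = -7494119/(440 + 2349 + (-1562 - 1/773)/(-1245)) = -7494119/(440 + 2349 - 1207427/773*(-1/1245)) = -7494119/(440 + 2349 + 1207427/962385) = -7494119/2685299192/962385 = -7494119*962385/2685299192 = -7212227713815/2685299192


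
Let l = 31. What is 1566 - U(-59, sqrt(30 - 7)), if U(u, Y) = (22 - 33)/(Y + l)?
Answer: 1469249/938 - 11*sqrt(23)/938 ≈ 1566.3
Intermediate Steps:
U(u, Y) = -11/(31 + Y) (U(u, Y) = (22 - 33)/(Y + 31) = -11/(31 + Y))
1566 - U(-59, sqrt(30 - 7)) = 1566 - (-11)/(31 + sqrt(30 - 7)) = 1566 - (-11)/(31 + sqrt(23)) = 1566 + 11/(31 + sqrt(23))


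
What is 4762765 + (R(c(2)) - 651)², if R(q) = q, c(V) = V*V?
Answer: 5181374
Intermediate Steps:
c(V) = V²
4762765 + (R(c(2)) - 651)² = 4762765 + (2² - 651)² = 4762765 + (4 - 651)² = 4762765 + (-647)² = 4762765 + 418609 = 5181374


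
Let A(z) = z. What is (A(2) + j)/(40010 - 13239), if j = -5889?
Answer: -5887/26771 ≈ -0.21990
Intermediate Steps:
(A(2) + j)/(40010 - 13239) = (2 - 5889)/(40010 - 13239) = -5887/26771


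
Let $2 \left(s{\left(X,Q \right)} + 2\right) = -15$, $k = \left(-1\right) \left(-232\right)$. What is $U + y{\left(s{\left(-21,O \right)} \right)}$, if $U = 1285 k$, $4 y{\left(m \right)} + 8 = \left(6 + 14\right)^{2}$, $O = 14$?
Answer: $298218$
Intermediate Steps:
$k = 232$
$s{\left(X,Q \right)} = - \frac{19}{2}$ ($s{\left(X,Q \right)} = -2 + \frac{1}{2} \left(-15\right) = -2 - \frac{15}{2} = - \frac{19}{2}$)
$y{\left(m \right)} = 98$ ($y{\left(m \right)} = -2 + \frac{\left(6 + 14\right)^{2}}{4} = -2 + \frac{20^{2}}{4} = -2 + \frac{1}{4} \cdot 400 = -2 + 100 = 98$)
$U = 298120$ ($U = 1285 \cdot 232 = 298120$)
$U + y{\left(s{\left(-21,O \right)} \right)} = 298120 + 98 = 298218$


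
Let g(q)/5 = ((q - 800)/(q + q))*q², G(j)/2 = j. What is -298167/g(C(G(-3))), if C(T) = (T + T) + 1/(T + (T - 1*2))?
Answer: -116881464/9606805 ≈ -12.167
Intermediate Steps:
G(j) = 2*j
C(T) = 1/(-2 + 2*T) + 2*T (C(T) = 2*T + 1/(T + (T - 2)) = 2*T + 1/(T + (-2 + T)) = 2*T + 1/(-2 + 2*T) = 1/(-2 + 2*T) + 2*T)
g(q) = 5*q*(-800 + q)/2 (g(q) = 5*(((q - 800)/(q + q))*q²) = 5*(((-800 + q)/((2*q)))*q²) = 5*(((-800 + q)*(1/(2*q)))*q²) = 5*(((-800 + q)/(2*q))*q²) = 5*(q*(-800 + q)/2) = 5*q*(-800 + q)/2)
-298167/g(C(G(-3))) = -298167*4*(-1 + 2*(-3))/(5*(-800 + (1 - 8*(-3) + 4*(2*(-3))²)/(2*(-1 + 2*(-3))))*(1 - 8*(-3) + 4*(2*(-3))²)) = -298167*4*(-1 - 6)/(5*(-800 + (1 - 4*(-6) + 4*(-6)²)/(2*(-1 - 6)))*(1 - 4*(-6) + 4*(-6)²)) = -298167*(-28/(5*(-800 + (½)*(1 + 24 + 4*36)/(-7))*(1 + 24 + 4*36))) = -298167*(-28/(5*(-800 + (½)*(-⅐)*(1 + 24 + 144))*(1 + 24 + 144))) = -298167*(-28/(845*(-800 + (½)*(-⅐)*169))) = -298167*(-28/(845*(-800 - 169/14))) = -298167/((5/2)*(-169/14)*(-11369/14)) = -298167/9606805/392 = -298167*392/9606805 = -116881464/9606805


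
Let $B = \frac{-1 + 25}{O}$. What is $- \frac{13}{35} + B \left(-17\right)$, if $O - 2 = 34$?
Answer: $- \frac{1229}{105} \approx -11.705$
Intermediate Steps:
$O = 36$ ($O = 2 + 34 = 36$)
$B = \frac{2}{3}$ ($B = \frac{-1 + 25}{36} = 24 \cdot \frac{1}{36} = \frac{2}{3} \approx 0.66667$)
$- \frac{13}{35} + B \left(-17\right) = - \frac{13}{35} + \frac{2}{3} \left(-17\right) = \left(-13\right) \frac{1}{35} - \frac{34}{3} = - \frac{13}{35} - \frac{34}{3} = - \frac{1229}{105}$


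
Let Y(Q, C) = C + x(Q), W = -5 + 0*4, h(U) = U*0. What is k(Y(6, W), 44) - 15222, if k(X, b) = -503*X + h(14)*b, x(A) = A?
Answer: -15725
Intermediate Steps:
h(U) = 0
W = -5 (W = -5 + 0 = -5)
Y(Q, C) = C + Q
k(X, b) = -503*X (k(X, b) = -503*X + 0*b = -503*X + 0 = -503*X)
k(Y(6, W), 44) - 15222 = -503*(-5 + 6) - 15222 = -503*1 - 15222 = -503 - 15222 = -15725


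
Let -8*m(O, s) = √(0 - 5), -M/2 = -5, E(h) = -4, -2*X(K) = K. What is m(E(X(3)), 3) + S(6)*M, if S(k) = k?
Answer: 60 - I*√5/8 ≈ 60.0 - 0.27951*I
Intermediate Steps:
X(K) = -K/2
M = 10 (M = -2*(-5) = 10)
m(O, s) = -I*√5/8 (m(O, s) = -√(0 - 5)/8 = -I*√5/8)
m(E(X(3)), 3) + S(6)*M = -I*√5/8 + 6*10 = -I*√5/8 + 60 = 60 - I*√5/8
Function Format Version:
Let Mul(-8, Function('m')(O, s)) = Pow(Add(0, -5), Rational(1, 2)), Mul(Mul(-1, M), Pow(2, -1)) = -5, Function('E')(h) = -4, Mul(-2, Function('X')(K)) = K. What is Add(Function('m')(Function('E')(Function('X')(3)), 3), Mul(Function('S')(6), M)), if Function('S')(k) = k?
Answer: Add(60, Mul(Rational(-1, 8), I, Pow(5, Rational(1, 2)))) ≈ Add(60.000, Mul(-0.27951, I))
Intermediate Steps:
Function('X')(K) = Mul(Rational(-1, 2), K)
M = 10 (M = Mul(-2, -5) = 10)
Function('m')(O, s) = Mul(Rational(-1, 8), I, Pow(5, Rational(1, 2))) (Function('m')(O, s) = Mul(Rational(-1, 8), Pow(Add(0, -5), Rational(1, 2))) = Mul(Rational(-1, 8), Pow(-5, Rational(1, 2))) = Mul(Rational(-1, 8), Mul(I, Pow(5, Rational(1, 2)))) = Mul(Rational(-1, 8), I, Pow(5, Rational(1, 2))))
Add(Function('m')(Function('E')(Function('X')(3)), 3), Mul(Function('S')(6), M)) = Add(Mul(Rational(-1, 8), I, Pow(5, Rational(1, 2))), Mul(6, 10)) = Add(Mul(Rational(-1, 8), I, Pow(5, Rational(1, 2))), 60) = Add(60, Mul(Rational(-1, 8), I, Pow(5, Rational(1, 2))))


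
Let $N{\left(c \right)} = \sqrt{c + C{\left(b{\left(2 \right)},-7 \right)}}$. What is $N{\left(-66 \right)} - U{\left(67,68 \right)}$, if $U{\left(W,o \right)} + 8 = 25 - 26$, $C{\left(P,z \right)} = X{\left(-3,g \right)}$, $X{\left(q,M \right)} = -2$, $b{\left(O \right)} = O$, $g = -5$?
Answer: $9 + 2 i \sqrt{17} \approx 9.0 + 8.2462 i$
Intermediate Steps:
$C{\left(P,z \right)} = -2$
$U{\left(W,o \right)} = -9$ ($U{\left(W,o \right)} = -8 + \left(25 - 26\right) = -8 - 1 = -9$)
$N{\left(c \right)} = \sqrt{-2 + c}$ ($N{\left(c \right)} = \sqrt{c - 2} = \sqrt{-2 + c}$)
$N{\left(-66 \right)} - U{\left(67,68 \right)} = \sqrt{-2 - 66} - -9 = \sqrt{-68} + 9 = 2 i \sqrt{17} + 9 = 9 + 2 i \sqrt{17}$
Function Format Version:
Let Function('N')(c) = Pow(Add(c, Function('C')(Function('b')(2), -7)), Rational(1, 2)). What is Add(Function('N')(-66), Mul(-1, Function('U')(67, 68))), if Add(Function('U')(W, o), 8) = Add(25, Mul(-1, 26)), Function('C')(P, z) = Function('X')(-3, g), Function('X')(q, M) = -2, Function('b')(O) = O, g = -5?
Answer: Add(9, Mul(2, I, Pow(17, Rational(1, 2)))) ≈ Add(9.0000, Mul(8.2462, I))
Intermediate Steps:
Function('C')(P, z) = -2
Function('U')(W, o) = -9 (Function('U')(W, o) = Add(-8, Add(25, Mul(-1, 26))) = Add(-8, Add(25, -26)) = Add(-8, -1) = -9)
Function('N')(c) = Pow(Add(-2, c), Rational(1, 2)) (Function('N')(c) = Pow(Add(c, -2), Rational(1, 2)) = Pow(Add(-2, c), Rational(1, 2)))
Add(Function('N')(-66), Mul(-1, Function('U')(67, 68))) = Add(Pow(Add(-2, -66), Rational(1, 2)), Mul(-1, -9)) = Add(Pow(-68, Rational(1, 2)), 9) = Add(Mul(2, I, Pow(17, Rational(1, 2))), 9) = Add(9, Mul(2, I, Pow(17, Rational(1, 2))))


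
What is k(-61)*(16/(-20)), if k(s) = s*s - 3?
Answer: -14872/5 ≈ -2974.4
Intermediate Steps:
k(s) = -3 + s**2 (k(s) = s**2 - 3 = -3 + s**2)
k(-61)*(16/(-20)) = (-3 + (-61)**2)*(16/(-20)) = (-3 + 3721)*(16*(-1/20)) = 3718*(-4/5) = -14872/5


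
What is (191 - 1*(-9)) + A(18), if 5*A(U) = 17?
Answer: 1017/5 ≈ 203.40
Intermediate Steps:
A(U) = 17/5 (A(U) = (⅕)*17 = 17/5)
(191 - 1*(-9)) + A(18) = (191 - 1*(-9)) + 17/5 = (191 + 9) + 17/5 = 200 + 17/5 = 1017/5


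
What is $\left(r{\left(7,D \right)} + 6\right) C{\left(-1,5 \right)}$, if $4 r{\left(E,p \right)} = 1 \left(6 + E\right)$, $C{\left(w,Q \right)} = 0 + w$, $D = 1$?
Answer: $- \frac{37}{4} \approx -9.25$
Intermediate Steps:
$C{\left(w,Q \right)} = w$
$r{\left(E,p \right)} = \frac{3}{2} + \frac{E}{4}$ ($r{\left(E,p \right)} = \frac{1 \left(6 + E\right)}{4} = \frac{6 + E}{4} = \frac{3}{2} + \frac{E}{4}$)
$\left(r{\left(7,D \right)} + 6\right) C{\left(-1,5 \right)} = \left(\left(\frac{3}{2} + \frac{1}{4} \cdot 7\right) + 6\right) \left(-1\right) = \left(\left(\frac{3}{2} + \frac{7}{4}\right) + 6\right) \left(-1\right) = \left(\frac{13}{4} + 6\right) \left(-1\right) = \frac{37}{4} \left(-1\right) = - \frac{37}{4}$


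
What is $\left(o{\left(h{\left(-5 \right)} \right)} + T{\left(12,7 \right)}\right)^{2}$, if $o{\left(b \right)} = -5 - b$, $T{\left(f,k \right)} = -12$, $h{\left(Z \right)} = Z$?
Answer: $144$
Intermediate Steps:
$\left(o{\left(h{\left(-5 \right)} \right)} + T{\left(12,7 \right)}\right)^{2} = \left(\left(-5 - -5\right) - 12\right)^{2} = \left(\left(-5 + 5\right) - 12\right)^{2} = \left(0 - 12\right)^{2} = \left(-12\right)^{2} = 144$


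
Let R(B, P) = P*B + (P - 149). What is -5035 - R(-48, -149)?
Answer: -11889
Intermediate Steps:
R(B, P) = -149 + P + B*P (R(B, P) = B*P + (-149 + P) = -149 + P + B*P)
-5035 - R(-48, -149) = -5035 - (-149 - 149 - 48*(-149)) = -5035 - (-149 - 149 + 7152) = -5035 - 1*6854 = -5035 - 6854 = -11889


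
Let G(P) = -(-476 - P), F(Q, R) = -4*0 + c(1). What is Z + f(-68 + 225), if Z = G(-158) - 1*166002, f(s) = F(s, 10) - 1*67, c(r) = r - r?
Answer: -165751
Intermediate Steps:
c(r) = 0
F(Q, R) = 0 (F(Q, R) = -4*0 + 0 = 0 + 0 = 0)
G(P) = 476 + P
f(s) = -67 (f(s) = 0 - 1*67 = 0 - 67 = -67)
Z = -165684 (Z = (476 - 158) - 1*166002 = 318 - 166002 = -165684)
Z + f(-68 + 225) = -165684 - 67 = -165751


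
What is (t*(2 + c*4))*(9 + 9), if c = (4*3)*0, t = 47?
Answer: 1692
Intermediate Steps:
c = 0 (c = 12*0 = 0)
(t*(2 + c*4))*(9 + 9) = (47*(2 + 0*4))*(9 + 9) = (47*(2 + 0))*18 = (47*2)*18 = 94*18 = 1692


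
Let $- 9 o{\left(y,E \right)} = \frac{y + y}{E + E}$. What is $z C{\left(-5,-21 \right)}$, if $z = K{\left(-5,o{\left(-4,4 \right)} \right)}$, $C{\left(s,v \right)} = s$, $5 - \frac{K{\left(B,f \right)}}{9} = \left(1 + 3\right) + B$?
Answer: $-270$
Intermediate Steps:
$o{\left(y,E \right)} = - \frac{y}{9 E}$ ($o{\left(y,E \right)} = - \frac{\left(y + y\right) \frac{1}{E + E}}{9} = - \frac{2 y \frac{1}{2 E}}{9} = - \frac{y \frac{1}{E}}{9} = - \frac{y}{9 E}$)
$K{\left(B,f \right)} = 9 - 9 B$ ($K{\left(B,f \right)} = 45 - 9 \left(\left(1 + 3\right) + B\right) = 45 - 9 \left(4 + B\right) = 45 - \left(36 + 9 B\right) = 9 - 9 B$)
$z = 54$ ($z = 9 - -45 = 9 + 45 = 54$)
$z C{\left(-5,-21 \right)} = 54 \left(-5\right) = -270$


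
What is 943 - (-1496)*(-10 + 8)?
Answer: -2049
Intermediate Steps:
943 - (-1496)*(-10 + 8) = 943 - (-1496)*(-2) = 943 - 748*4 = 943 - 2992 = -2049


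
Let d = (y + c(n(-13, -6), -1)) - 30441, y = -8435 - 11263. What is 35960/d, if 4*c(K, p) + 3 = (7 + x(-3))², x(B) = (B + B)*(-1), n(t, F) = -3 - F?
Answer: -496/691 ≈ -0.71780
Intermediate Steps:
x(B) = -2*B (x(B) = (2*B)*(-1) = -2*B)
y = -19698
c(K, p) = 83/2 (c(K, p) = -¾ + (7 - 2*(-3))²/4 = -¾ + (7 + 6)²/4 = -¾ + (¼)*13² = -¾ + (¼)*169 = -¾ + 169/4 = 83/2)
d = -100195/2 (d = (-19698 + 83/2) - 30441 = -39313/2 - 30441 = -100195/2 ≈ -50098.)
35960/d = 35960/(-100195/2) = 35960*(-2/100195) = -496/691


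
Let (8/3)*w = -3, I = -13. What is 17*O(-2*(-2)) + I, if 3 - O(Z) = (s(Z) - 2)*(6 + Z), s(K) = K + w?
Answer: -443/4 ≈ -110.75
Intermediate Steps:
w = -9/8 (w = (3/8)*(-3) = -9/8 ≈ -1.1250)
s(K) = -9/8 + K (s(K) = K - 9/8 = -9/8 + K)
O(Z) = 3 - (6 + Z)*(-25/8 + Z) (O(Z) = 3 - ((-9/8 + Z) - 2)*(6 + Z) = 3 - (-25/8 + Z)*(6 + Z) = 3 - (6 + Z)*(-25/8 + Z))
17*O(-2*(-2)) + I = 17*(87/4 - (-2*(-2))² - (-23)*(-2)/4) - 13 = 17*(87/4 - 1*4² - 23/8*4) - 13 = 17*(87/4 - 1*16 - 23/2) - 13 = 17*(87/4 - 16 - 23/2) - 13 = 17*(-23/4) - 13 = -391/4 - 13 = -443/4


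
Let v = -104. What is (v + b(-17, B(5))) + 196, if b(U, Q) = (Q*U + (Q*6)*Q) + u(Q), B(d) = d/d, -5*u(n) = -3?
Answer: 408/5 ≈ 81.600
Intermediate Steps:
u(n) = ⅗ (u(n) = -⅕*(-3) = ⅗)
B(d) = 1
b(U, Q) = ⅗ + 6*Q² + Q*U (b(U, Q) = (Q*U + (Q*6)*Q) + ⅗ = (Q*U + (6*Q)*Q) + ⅗ = (Q*U + 6*Q²) + ⅗ = (6*Q² + Q*U) + ⅗ = ⅗ + 6*Q² + Q*U)
(v + b(-17, B(5))) + 196 = (-104 + (⅗ + 6*1² + 1*(-17))) + 196 = (-104 + (⅗ + 6*1 - 17)) + 196 = (-104 + (⅗ + 6 - 17)) + 196 = (-104 - 52/5) + 196 = -572/5 + 196 = 408/5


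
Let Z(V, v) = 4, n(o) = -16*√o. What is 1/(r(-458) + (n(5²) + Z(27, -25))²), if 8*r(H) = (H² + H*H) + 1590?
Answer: 4/233663 ≈ 1.7119e-5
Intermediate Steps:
r(H) = 795/4 + H²/4 (r(H) = ((H² + H*H) + 1590)/8 = ((H² + H²) + 1590)/8 = (2*H² + 1590)/8 = (1590 + 2*H²)/8 = 795/4 + H²/4)
1/(r(-458) + (n(5²) + Z(27, -25))²) = 1/((795/4 + (¼)*(-458)²) + (-16*√(5²) + 4)²) = 1/((795/4 + (¼)*209764) + (-16*√25 + 4)²) = 1/((795/4 + 52441) + (-16*5 + 4)²) = 1/(210559/4 + (-80 + 4)²) = 1/(210559/4 + (-76)²) = 1/(210559/4 + 5776) = 1/(233663/4) = 4/233663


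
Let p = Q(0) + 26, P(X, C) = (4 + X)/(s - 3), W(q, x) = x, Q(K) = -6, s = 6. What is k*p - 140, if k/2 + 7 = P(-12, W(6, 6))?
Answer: -1580/3 ≈ -526.67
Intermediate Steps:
P(X, C) = 4/3 + X/3 (P(X, C) = (4 + X)/(6 - 3) = (4 + X)/3 = (4 + X)*(1/3) = 4/3 + X/3)
k = -58/3 (k = -14 + 2*(4/3 + (1/3)*(-12)) = -14 + 2*(4/3 - 4) = -14 + 2*(-8/3) = -14 - 16/3 = -58/3 ≈ -19.333)
p = 20 (p = -6 + 26 = 20)
k*p - 140 = -58/3*20 - 140 = -1160/3 - 140 = -1580/3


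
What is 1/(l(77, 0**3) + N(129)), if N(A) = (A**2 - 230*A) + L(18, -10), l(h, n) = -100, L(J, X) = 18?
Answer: -1/13111 ≈ -7.6272e-5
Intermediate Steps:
N(A) = 18 + A**2 - 230*A (N(A) = (A**2 - 230*A) + 18 = 18 + A**2 - 230*A)
1/(l(77, 0**3) + N(129)) = 1/(-100 + (18 + 129**2 - 230*129)) = 1/(-100 + (18 + 16641 - 29670)) = 1/(-100 - 13011) = 1/(-13111) = -1/13111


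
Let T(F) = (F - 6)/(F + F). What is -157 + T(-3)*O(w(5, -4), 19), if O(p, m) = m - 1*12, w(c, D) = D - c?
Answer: -293/2 ≈ -146.50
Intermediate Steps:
O(p, m) = -12 + m (O(p, m) = m - 12 = -12 + m)
T(F) = (-6 + F)/(2*F) (T(F) = (-6 + F)/((2*F)) = (-6 + F)*(1/(2*F)) = (-6 + F)/(2*F))
-157 + T(-3)*O(w(5, -4), 19) = -157 + ((½)*(-6 - 3)/(-3))*(-12 + 19) = -157 + ((½)*(-⅓)*(-9))*7 = -157 + (3/2)*7 = -157 + 21/2 = -293/2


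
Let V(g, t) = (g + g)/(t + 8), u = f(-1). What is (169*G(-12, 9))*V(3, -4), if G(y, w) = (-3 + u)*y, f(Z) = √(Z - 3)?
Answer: 9126 - 6084*I ≈ 9126.0 - 6084.0*I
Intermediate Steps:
f(Z) = √(-3 + Z)
u = 2*I (u = √(-3 - 1) = √(-4) = 2*I ≈ 2.0*I)
G(y, w) = y*(-3 + 2*I) (G(y, w) = (-3 + 2*I)*y = y*(-3 + 2*I))
V(g, t) = 2*g/(8 + t) (V(g, t) = (2*g)/(8 + t) = 2*g/(8 + t))
(169*G(-12, 9))*V(3, -4) = (169*(-12*(-3 + 2*I)))*(2*3/(8 - 4)) = (169*(36 - 24*I))*(2*3/4) = (6084 - 4056*I)*(2*3*(¼)) = (6084 - 4056*I)*(3/2) = 9126 - 6084*I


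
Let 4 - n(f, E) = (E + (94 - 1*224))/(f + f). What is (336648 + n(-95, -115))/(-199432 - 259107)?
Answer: -12792727/17424482 ≈ -0.73418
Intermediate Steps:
n(f, E) = 4 - (-130 + E)/(2*f) (n(f, E) = 4 - (E + (94 - 1*224))/(f + f) = 4 - (E + (94 - 224))/(2*f) = 4 - (E - 130)*1/(2*f) = 4 - (-130 + E)*1/(2*f) = 4 - (-130 + E)/(2*f))
(336648 + n(-95, -115))/(-199432 - 259107) = (336648 + (½)*(130 - 1*(-115) + 8*(-95))/(-95))/(-199432 - 259107) = (336648 + (½)*(-1/95)*(130 + 115 - 760))/(-458539) = (336648 + (½)*(-1/95)*(-515))*(-1/458539) = (336648 + 103/38)*(-1/458539) = (12792727/38)*(-1/458539) = -12792727/17424482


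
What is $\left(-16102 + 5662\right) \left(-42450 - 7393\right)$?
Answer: $520360920$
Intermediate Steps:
$\left(-16102 + 5662\right) \left(-42450 - 7393\right) = \left(-10440\right) \left(-49843\right) = 520360920$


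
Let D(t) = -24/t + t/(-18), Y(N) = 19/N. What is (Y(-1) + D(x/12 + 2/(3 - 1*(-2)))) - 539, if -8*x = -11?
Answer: -1290410449/2134080 ≈ -604.67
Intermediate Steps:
x = 11/8 (x = -⅛*(-11) = 11/8 ≈ 1.3750)
D(t) = -24/t - t/18 (D(t) = -24/t + t*(-1/18) = -24/t - t/18)
(Y(-1) + D(x/12 + 2/(3 - 1*(-2)))) - 539 = (19/(-1) + (-24/((11/8)/12 + 2/(3 - 1*(-2))) - ((11/8)/12 + 2/(3 - 1*(-2)))/18)) - 539 = (19*(-1) + (-24/((11/8)*(1/12) + 2/(3 + 2)) - ((11/8)*(1/12) + 2/(3 + 2))/18)) - 539 = (-19 + (-24/(11/96 + 2/5) - (11/96 + 2/5)/18)) - 539 = (-19 + (-24/(11/96 + 2*(⅕)) - (11/96 + 2*(⅕))/18)) - 539 = (-19 + (-24/(11/96 + ⅖) - (11/96 + ⅖)/18)) - 539 = (-19 + (-24/247/480 - 1/18*247/480)) - 539 = (-19 + (-24*480/247 - 247/8640)) - 539 = (-19 + (-11520/247 - 247/8640)) - 539 = (-19 - 99593809/2134080) - 539 = -140141329/2134080 - 539 = -1290410449/2134080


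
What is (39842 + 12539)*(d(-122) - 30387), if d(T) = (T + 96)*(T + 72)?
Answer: -1523606147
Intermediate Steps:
d(T) = (72 + T)*(96 + T) (d(T) = (96 + T)*(72 + T) = (72 + T)*(96 + T))
(39842 + 12539)*(d(-122) - 30387) = (39842 + 12539)*((6912 + (-122)² + 168*(-122)) - 30387) = 52381*((6912 + 14884 - 20496) - 30387) = 52381*(1300 - 30387) = 52381*(-29087) = -1523606147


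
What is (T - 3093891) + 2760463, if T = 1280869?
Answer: 947441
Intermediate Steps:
(T - 3093891) + 2760463 = (1280869 - 3093891) + 2760463 = -1813022 + 2760463 = 947441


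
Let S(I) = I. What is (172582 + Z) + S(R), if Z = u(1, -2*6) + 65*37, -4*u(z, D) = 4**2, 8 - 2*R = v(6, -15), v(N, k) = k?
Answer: 349989/2 ≈ 1.7499e+5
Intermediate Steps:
R = 23/2 (R = 4 - 1/2*(-15) = 4 + 15/2 = 23/2 ≈ 11.500)
u(z, D) = -4 (u(z, D) = -1/4*4**2 = -1/4*16 = -4)
Z = 2401 (Z = -4 + 65*37 = -4 + 2405 = 2401)
(172582 + Z) + S(R) = (172582 + 2401) + 23/2 = 174983 + 23/2 = 349989/2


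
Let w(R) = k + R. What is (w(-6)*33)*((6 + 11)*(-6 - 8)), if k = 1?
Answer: 39270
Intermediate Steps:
w(R) = 1 + R
(w(-6)*33)*((6 + 11)*(-6 - 8)) = ((1 - 6)*33)*((6 + 11)*(-6 - 8)) = (-5*33)*(17*(-14)) = -165*(-238) = 39270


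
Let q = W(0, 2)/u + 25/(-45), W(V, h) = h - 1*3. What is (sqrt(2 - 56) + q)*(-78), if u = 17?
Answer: 2444/51 - 234*I*sqrt(6) ≈ 47.922 - 573.18*I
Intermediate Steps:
W(V, h) = -3 + h (W(V, h) = h - 3 = -3 + h)
q = -94/153 (q = (-3 + 2)/17 + 25/(-45) = -1*1/17 + 25*(-1/45) = -1/17 - 5/9 = -94/153 ≈ -0.61438)
(sqrt(2 - 56) + q)*(-78) = (sqrt(2 - 56) - 94/153)*(-78) = (sqrt(-54) - 94/153)*(-78) = (3*I*sqrt(6) - 94/153)*(-78) = (-94/153 + 3*I*sqrt(6))*(-78) = 2444/51 - 234*I*sqrt(6)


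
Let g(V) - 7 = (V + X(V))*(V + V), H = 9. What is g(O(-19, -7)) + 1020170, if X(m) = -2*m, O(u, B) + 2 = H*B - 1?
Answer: 1011465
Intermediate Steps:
O(u, B) = -3 + 9*B (O(u, B) = -2 + (9*B - 1) = -2 + (-1 + 9*B) = -3 + 9*B)
g(V) = 7 - 2*V² (g(V) = 7 + (V - 2*V)*(V + V) = 7 + (-V)*(2*V) = 7 - 2*V²)
g(O(-19, -7)) + 1020170 = (7 - 2*(-3 + 9*(-7))²) + 1020170 = (7 - 2*(-3 - 63)²) + 1020170 = (7 - 2*(-66)²) + 1020170 = (7 - 2*4356) + 1020170 = (7 - 8712) + 1020170 = -8705 + 1020170 = 1011465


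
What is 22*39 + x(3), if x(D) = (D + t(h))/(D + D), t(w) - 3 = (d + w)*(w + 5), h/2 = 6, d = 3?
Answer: 1803/2 ≈ 901.50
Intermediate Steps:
h = 12 (h = 2*6 = 12)
t(w) = 3 + (3 + w)*(5 + w) (t(w) = 3 + (3 + w)*(w + 5) = 3 + (3 + w)*(5 + w))
x(D) = (258 + D)/(2*D) (x(D) = (D + (18 + 12² + 8*12))/(D + D) = (D + (18 + 144 + 96))/((2*D)) = (D + 258)*(1/(2*D)) = (258 + D)*(1/(2*D)) = (258 + D)/(2*D))
22*39 + x(3) = 22*39 + (½)*(258 + 3)/3 = 858 + (½)*(⅓)*261 = 858 + 87/2 = 1803/2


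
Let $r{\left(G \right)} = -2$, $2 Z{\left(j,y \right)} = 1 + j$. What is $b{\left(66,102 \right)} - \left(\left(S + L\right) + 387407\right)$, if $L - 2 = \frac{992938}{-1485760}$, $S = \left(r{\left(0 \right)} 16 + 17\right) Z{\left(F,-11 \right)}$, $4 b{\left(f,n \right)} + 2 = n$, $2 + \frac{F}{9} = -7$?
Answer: $- \frac{288225057451}{742880} \approx -3.8798 \cdot 10^{5}$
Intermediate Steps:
$F = -81$ ($F = -18 + 9 \left(-7\right) = -18 - 63 = -81$)
$Z{\left(j,y \right)} = \frac{1}{2} + \frac{j}{2}$ ($Z{\left(j,y \right)} = \frac{1 + j}{2} = \frac{1}{2} + \frac{j}{2}$)
$b{\left(f,n \right)} = - \frac{1}{2} + \frac{n}{4}$
$S = 600$ ($S = \left(\left(-2\right) 16 + 17\right) \left(\frac{1}{2} + \frac{1}{2} \left(-81\right)\right) = \left(-32 + 17\right) \left(\frac{1}{2} - \frac{81}{2}\right) = \left(-15\right) \left(-40\right) = 600$)
$L = \frac{989291}{742880}$ ($L = 2 + \frac{992938}{-1485760} = 2 + 992938 \left(- \frac{1}{1485760}\right) = 2 - \frac{496469}{742880} = \frac{989291}{742880} \approx 1.3317$)
$b{\left(66,102 \right)} - \left(\left(S + L\right) + 387407\right) = \left(- \frac{1}{2} + \frac{1}{4} \cdot 102\right) - \left(\left(600 + \frac{989291}{742880}\right) + 387407\right) = \left(- \frac{1}{2} + \frac{51}{2}\right) - \left(\frac{446717291}{742880} + 387407\right) = 25 - \frac{288243629451}{742880} = - \frac{288225057451}{742880}$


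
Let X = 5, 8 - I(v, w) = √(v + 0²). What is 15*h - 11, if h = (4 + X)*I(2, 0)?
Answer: 1069 - 135*√2 ≈ 878.08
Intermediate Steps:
I(v, w) = 8 - √v (I(v, w) = 8 - √(v + 0²) = 8 - √(v + 0) = 8 - √v)
h = 72 - 9*√2 (h = (4 + 5)*(8 - √2) = 9*(8 - √2) = 72 - 9*√2 ≈ 59.272)
15*h - 11 = 15*(72 - 9*√2) - 11 = (1080 - 135*√2) - 11 = 1069 - 135*√2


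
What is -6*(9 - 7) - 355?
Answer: -367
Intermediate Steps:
-6*(9 - 7) - 355 = -6*2 - 355 = -12 - 355 = -367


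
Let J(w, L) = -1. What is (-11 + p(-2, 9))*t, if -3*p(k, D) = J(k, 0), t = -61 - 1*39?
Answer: 3200/3 ≈ 1066.7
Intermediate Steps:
t = -100 (t = -61 - 39 = -100)
p(k, D) = ⅓ (p(k, D) = -⅓*(-1) = ⅓)
(-11 + p(-2, 9))*t = (-11 + ⅓)*(-100) = -32/3*(-100) = 3200/3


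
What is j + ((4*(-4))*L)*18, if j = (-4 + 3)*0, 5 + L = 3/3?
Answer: 1152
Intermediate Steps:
L = -4 (L = -5 + 3/3 = -5 + 3*(⅓) = -5 + 1 = -4)
j = 0 (j = -1*0 = 0)
j + ((4*(-4))*L)*18 = 0 + ((4*(-4))*(-4))*18 = 0 - 16*(-4)*18 = 0 + 64*18 = 0 + 1152 = 1152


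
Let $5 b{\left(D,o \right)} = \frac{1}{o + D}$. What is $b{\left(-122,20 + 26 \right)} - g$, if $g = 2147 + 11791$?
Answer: $- \frac{5296441}{380} \approx -13938.0$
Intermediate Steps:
$g = 13938$
$b{\left(D,o \right)} = \frac{1}{5 \left(D + o\right)}$ ($b{\left(D,o \right)} = \frac{1}{5 \left(o + D\right)} = \frac{1}{5 \left(D + o\right)}$)
$b{\left(-122,20 + 26 \right)} - g = \frac{1}{5 \left(-122 + \left(20 + 26\right)\right)} - 13938 = \frac{1}{5 \left(-122 + 46\right)} - 13938 = \frac{1}{5 \left(-76\right)} - 13938 = \frac{1}{5} \left(- \frac{1}{76}\right) - 13938 = - \frac{1}{380} - 13938 = - \frac{5296441}{380}$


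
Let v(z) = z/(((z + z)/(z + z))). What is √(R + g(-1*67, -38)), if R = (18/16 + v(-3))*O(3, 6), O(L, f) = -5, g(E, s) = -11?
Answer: I*√26/4 ≈ 1.2748*I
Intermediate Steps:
v(z) = z (v(z) = z/(((2*z)/((2*z)))) = z/(((2*z)*(1/(2*z)))) = z/1 = z*1 = z)
R = 75/8 (R = (18/16 - 3)*(-5) = (18*(1/16) - 3)*(-5) = (9/8 - 3)*(-5) = -15/8*(-5) = 75/8 ≈ 9.3750)
√(R + g(-1*67, -38)) = √(75/8 - 11) = √(-13/8) = I*√26/4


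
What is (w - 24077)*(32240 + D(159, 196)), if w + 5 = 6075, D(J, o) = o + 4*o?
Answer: -598192540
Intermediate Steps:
D(J, o) = 5*o
w = 6070 (w = -5 + 6075 = 6070)
(w - 24077)*(32240 + D(159, 196)) = (6070 - 24077)*(32240 + 5*196) = -18007*(32240 + 980) = -18007*33220 = -598192540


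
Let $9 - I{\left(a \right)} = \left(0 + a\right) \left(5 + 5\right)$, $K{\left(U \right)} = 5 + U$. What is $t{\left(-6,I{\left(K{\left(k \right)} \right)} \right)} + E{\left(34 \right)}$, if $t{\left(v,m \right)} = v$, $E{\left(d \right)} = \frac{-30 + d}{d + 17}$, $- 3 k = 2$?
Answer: $- \frac{302}{51} \approx -5.9216$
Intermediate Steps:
$k = - \frac{2}{3}$ ($k = \left(- \frac{1}{3}\right) 2 = - \frac{2}{3} \approx -0.66667$)
$E{\left(d \right)} = \frac{-30 + d}{17 + d}$
$I{\left(a \right)} = 9 - 10 a$ ($I{\left(a \right)} = 9 - \left(0 + a\right) \left(5 + 5\right) = 9 - a 10 = 9 - 10 a$)
$t{\left(-6,I{\left(K{\left(k \right)} \right)} \right)} + E{\left(34 \right)} = -6 + \frac{-30 + 34}{17 + 34} = -6 + \frac{1}{51} \cdot 4 = -6 + \frac{4}{51} = - \frac{302}{51}$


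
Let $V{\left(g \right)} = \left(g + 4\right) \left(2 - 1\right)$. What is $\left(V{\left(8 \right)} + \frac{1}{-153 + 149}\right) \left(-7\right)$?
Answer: $- \frac{329}{4} \approx -82.25$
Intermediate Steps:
$V{\left(g \right)} = 4 + g$ ($V{\left(g \right)} = \left(4 + g\right) 1 = 4 + g$)
$\left(V{\left(8 \right)} + \frac{1}{-153 + 149}\right) \left(-7\right) = \left(\left(4 + 8\right) + \frac{1}{-153 + 149}\right) \left(-7\right) = \left(12 + \frac{1}{-4}\right) \left(-7\right) = \left(12 - \frac{1}{4}\right) \left(-7\right) = \frac{47}{4} \left(-7\right) = - \frac{329}{4}$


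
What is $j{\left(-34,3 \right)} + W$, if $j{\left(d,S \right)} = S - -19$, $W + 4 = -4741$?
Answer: $-4723$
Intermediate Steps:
$W = -4745$ ($W = -4 - 4741 = -4745$)
$j{\left(d,S \right)} = 19 + S$ ($j{\left(d,S \right)} = S + 19 = 19 + S$)
$j{\left(-34,3 \right)} + W = \left(19 + 3\right) - 4745 = 22 - 4745 = -4723$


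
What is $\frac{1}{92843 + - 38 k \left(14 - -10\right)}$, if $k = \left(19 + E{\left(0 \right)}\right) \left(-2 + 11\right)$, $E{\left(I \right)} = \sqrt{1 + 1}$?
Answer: $- \frac{63109}{3848003353} + \frac{8208 \sqrt{2}}{3848003353} \approx -1.3384 \cdot 10^{-5}$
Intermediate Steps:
$E{\left(I \right)} = \sqrt{2}$
$k = 171 + 9 \sqrt{2}$ ($k = \left(19 + \sqrt{2}\right) \left(-2 + 11\right) = \left(19 + \sqrt{2}\right) 9 = 171 + 9 \sqrt{2} \approx 183.73$)
$\frac{1}{92843 + - 38 k \left(14 - -10\right)} = \frac{1}{92843 + - 38 \left(171 + 9 \sqrt{2}\right) \left(14 - -10\right)} = \frac{1}{92843 + \left(-6498 - 342 \sqrt{2}\right) \left(14 + 10\right)} = \frac{1}{92843 + \left(-6498 - 342 \sqrt{2}\right) 24} = \frac{1}{92843 - \left(155952 + 8208 \sqrt{2}\right)} = \frac{1}{-63109 - 8208 \sqrt{2}}$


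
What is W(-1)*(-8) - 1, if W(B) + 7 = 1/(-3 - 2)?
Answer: 283/5 ≈ 56.600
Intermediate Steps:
W(B) = -36/5 (W(B) = -7 + 1/(-3 - 2) = -7 + 1/(-5) = -7 - 1/5 = -36/5)
W(-1)*(-8) - 1 = -36/5*(-8) - 1 = 288/5 - 1 = 283/5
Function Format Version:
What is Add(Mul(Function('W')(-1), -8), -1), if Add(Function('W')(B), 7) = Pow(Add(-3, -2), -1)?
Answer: Rational(283, 5) ≈ 56.600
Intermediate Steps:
Function('W')(B) = Rational(-36, 5) (Function('W')(B) = Add(-7, Pow(Add(-3, -2), -1)) = Add(-7, Pow(-5, -1)) = Add(-7, Rational(-1, 5)) = Rational(-36, 5))
Add(Mul(Function('W')(-1), -8), -1) = Add(Mul(Rational(-36, 5), -8), -1) = Add(Rational(288, 5), -1) = Rational(283, 5)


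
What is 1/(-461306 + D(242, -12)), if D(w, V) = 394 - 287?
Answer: -1/461199 ≈ -2.1683e-6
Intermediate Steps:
D(w, V) = 107
1/(-461306 + D(242, -12)) = 1/(-461306 + 107) = 1/(-461199) = -1/461199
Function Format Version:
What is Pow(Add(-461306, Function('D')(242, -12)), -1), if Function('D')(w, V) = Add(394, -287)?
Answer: Rational(-1, 461199) ≈ -2.1683e-6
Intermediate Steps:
Function('D')(w, V) = 107
Pow(Add(-461306, Function('D')(242, -12)), -1) = Pow(Add(-461306, 107), -1) = Pow(-461199, -1) = Rational(-1, 461199)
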